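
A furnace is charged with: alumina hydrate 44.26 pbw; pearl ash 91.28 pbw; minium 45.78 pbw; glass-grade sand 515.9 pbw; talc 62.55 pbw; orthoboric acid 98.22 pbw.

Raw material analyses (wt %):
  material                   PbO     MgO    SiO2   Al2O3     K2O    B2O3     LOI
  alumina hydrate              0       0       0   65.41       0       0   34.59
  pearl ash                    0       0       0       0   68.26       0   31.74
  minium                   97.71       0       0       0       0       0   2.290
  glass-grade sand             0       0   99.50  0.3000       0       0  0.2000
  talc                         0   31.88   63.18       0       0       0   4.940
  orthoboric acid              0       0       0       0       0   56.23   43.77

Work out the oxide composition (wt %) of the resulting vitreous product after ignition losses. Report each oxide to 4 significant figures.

Glass mass = 765.5 pbw (batch 858.0 − LOI 92.44).
Composition: PbO 5.843%, MgO 2.605%, SiO2 72.21%, Al2O3 3.984%, K2O 8.139%, B2O3 7.214%

Intermediates are displayed with 4-significant-figure rounding at each printed step; each numeric step holds full float precision throughout. Every reported number is rounded a single time — the derived quantities are computed from the batch weights for 765.5 pbw of glass in exact precision (six oxide percentages, ignition loss, glass mass, yield, the totals) as given in either problem or answer.
Per-oxide mass from batch:
  PbO: 45.78·0.9771 = 44.73 pbw
  MgO: 62.55·0.3188 = 19.94 pbw
  SiO2: 515.9·0.9950 + 62.55·0.6318 = 552.8 pbw
  Al2O3: 44.26·0.6541 + 515.9·0.003000 = 30.50 pbw
  K2O: 91.28·0.6826 = 62.31 pbw
  B2O3: 98.22·0.5623 = 55.23 pbw
LOI: 44.26·0.3459 + 91.28·0.3174 + 45.78·0.02290 + 515.9·0.002000 + 62.55·0.04940 + 98.22·0.4377 = 92.44 pbw
Glass = total batch minus LOI = 858.0 − 92.44 = 765.5 pbw (matching Σ of the oxides)
each oxide over glass, ×100, is wt %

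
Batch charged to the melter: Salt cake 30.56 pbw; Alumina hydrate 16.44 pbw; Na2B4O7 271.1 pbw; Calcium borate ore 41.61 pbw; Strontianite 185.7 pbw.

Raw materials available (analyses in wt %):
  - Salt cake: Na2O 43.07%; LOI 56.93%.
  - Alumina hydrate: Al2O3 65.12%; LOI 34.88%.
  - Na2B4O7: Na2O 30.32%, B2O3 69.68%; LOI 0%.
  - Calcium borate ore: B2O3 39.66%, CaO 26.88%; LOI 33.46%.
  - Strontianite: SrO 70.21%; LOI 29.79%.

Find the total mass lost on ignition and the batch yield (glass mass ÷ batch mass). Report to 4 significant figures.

Each numeric step carries full precision all the way through. The intermediate values appear, rounded to 4 significant figures, in the printout; a single rounding produces every reported result; the derived quantities, including five oxide percentages, the totals, yield, glass mass, ignition loss, are computed starting from the weights for 453.0 pbw of glass in full float precision as given in the question or the answer.
Each material's LOI contribution:
  Salt cake: 30.56 × 0.5693 = 17.40 pbw
  Alumina hydrate: 16.44 × 0.3488 = 5.734 pbw
  Na2B4O7: 271.1 × 0 = 0 pbw
  Calcium borate ore: 41.61 × 0.3346 = 13.92 pbw
  Strontianite: 185.7 × 0.2979 = 55.32 pbw
Total LOI = 92.37 pbw
Glass = batch − LOI = 545.4 − 92.37 = 453.0 pbw

LOI loss = 92.37 pbw; glass = 453.0 pbw; yield = 83.06%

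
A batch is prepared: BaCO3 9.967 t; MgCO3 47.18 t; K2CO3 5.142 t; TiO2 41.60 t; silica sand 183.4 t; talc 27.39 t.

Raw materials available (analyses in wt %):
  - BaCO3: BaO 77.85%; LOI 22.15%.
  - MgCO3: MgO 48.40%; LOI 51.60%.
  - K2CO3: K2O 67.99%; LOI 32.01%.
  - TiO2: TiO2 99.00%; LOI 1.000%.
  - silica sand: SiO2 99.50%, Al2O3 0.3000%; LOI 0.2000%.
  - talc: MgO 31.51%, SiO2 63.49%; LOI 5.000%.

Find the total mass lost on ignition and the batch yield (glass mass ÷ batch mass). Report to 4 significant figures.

LOI loss = 30.35 t; glass = 284.3 t; yield = 90.35%

Mid-chain values appear (rounded to four significant figures) between the steps; the whole derivation maintains exact precision from start to finish; a single rounding completes every reported result; all derived quantities, which include totals, ignition loss, the six compositions, the yield, net glass mass, are rebuilt in full float precision, precisely as stated by problem or answer, from the weighed amounts per 284.3 t of glass.
Loss on ignition, line by line:
  BaCO3: 9.967 × 0.2215 = 2.208 t
  MgCO3: 47.18 × 0.5160 = 24.34 t
  K2CO3: 5.142 × 0.3201 = 1.646 t
  TiO2: 41.60 × 0.01000 = 0.4160 t
  silica sand: 183.4 × 0.002000 = 0.3668 t
  talc: 27.39 × 0.05000 = 1.370 t
Total LOI = 30.35 t
Glass = batch − LOI = 314.7 − 30.35 = 284.3 t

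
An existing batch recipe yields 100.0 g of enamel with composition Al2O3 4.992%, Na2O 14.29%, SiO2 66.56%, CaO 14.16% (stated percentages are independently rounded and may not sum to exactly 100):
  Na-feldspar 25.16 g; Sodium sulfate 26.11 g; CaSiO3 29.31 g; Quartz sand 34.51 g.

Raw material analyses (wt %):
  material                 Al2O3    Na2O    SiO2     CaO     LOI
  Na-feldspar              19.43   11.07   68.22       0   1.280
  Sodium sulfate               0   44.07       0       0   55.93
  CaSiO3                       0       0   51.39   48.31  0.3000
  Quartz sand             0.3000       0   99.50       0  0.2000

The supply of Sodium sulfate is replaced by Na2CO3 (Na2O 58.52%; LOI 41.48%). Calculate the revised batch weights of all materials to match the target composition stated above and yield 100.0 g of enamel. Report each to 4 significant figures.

Revised batch per 100.0 g enamel:
  Na-feldspar: 25.16 g
  Na2CO3: 19.66 g
  CaSiO3: 29.31 g
  Quartz sand: 34.51 g
Total batch = 108.6 g; LOI loss = 8.634 g

In-progress results are displayed, rounded to 4 significant digits, in the printout; every computation carries exact precision through the solve — each reported figure receives exactly one rounding; the derived quantities, including LOI, yield, glass mass, the four compositions, totals, are rebuilt using the weight values on 100.0 g of glass in full precision, as quoted within either problem or answer.
Per-oxide target masses for 100.0 g enamel:
  Al2O3: 4.992% × 100.0 = 4.992 g
  Na2O: 14.29% × 100.0 = 14.29 g
  SiO2: 66.56% × 100.0 = 66.56 g
  CaO: 14.16% × 100.0 = 14.16 g
Mass-balance tally per oxide per the reported batch figures, for the quoted basis mass (target by target, the sums agree given rounding of the digits):
  Al2O3: 25.16·0.1943 + 34.51·0.003000 = 4.992 g (target 4.992 g)
  Na2O: 25.16·0.1107 + 19.66·0.5852 = 14.29 g (target 14.29 g)
  SiO2: 25.16·0.6822 + 29.31·0.5139 + 34.51·0.9950 = 66.56 g (target 66.56 g)
  CaO: 29.31·0.4831 = 14.16 g (target 14.16 g)
Glass-mass sanity pass: net batch after ignition = 100.0 g (summing oxide targets gives 100.0 g; against the stated basis, 100.0 g — any gap is answer rounding).
Total batch = Σ batch = 108.6 g; Σ batch·LOI gives LOI loss = 8.634 g; yield = glass ÷ total batch = 92.05%.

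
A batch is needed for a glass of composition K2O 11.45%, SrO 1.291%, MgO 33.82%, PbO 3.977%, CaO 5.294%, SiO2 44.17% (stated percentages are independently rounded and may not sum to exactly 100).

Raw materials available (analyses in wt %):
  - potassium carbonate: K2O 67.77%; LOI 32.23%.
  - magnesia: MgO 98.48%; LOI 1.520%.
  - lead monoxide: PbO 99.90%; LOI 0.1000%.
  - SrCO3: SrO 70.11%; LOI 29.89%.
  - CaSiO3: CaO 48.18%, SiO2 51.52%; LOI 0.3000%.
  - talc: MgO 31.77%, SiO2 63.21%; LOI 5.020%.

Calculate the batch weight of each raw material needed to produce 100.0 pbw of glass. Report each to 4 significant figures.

Values along the way are shown (rounded to four significant figures) in the printout. The whole derivation holds full float precision end to end. Every reported number is rounded only once — the derived quantities (the six compositions, ignition loss, net glass mass, totals, yield) are computed using the weight values at 100.0 pbw of glass in full precision, exactly as printed in question or answer.
Target oxide masses per 100.0 pbw glass:
  K2O: 11.45% × 100.0 = 11.45 pbw
  SrO: 1.291% × 100.0 = 1.291 pbw
  MgO: 33.82% × 100.0 = 33.82 pbw
  PbO: 3.977% × 100.0 = 3.977 pbw
  CaO: 5.294% × 100.0 = 5.294 pbw
  SiO2: 44.17% × 100.0 = 44.17 pbw
Checking each oxide sum using the reported weights, per the basis as stated (oxide sums agree with the targets modulo rounding of the values):
  K2O: 16.90·0.6777 = 11.45 pbw (target 11.45 pbw)
  SrO: 1.841·0.7011 = 1.291 pbw (target 1.291 pbw)
  MgO: 14.69·0.9848 + 60.92·0.3177 = 33.82 pbw (target 33.82 pbw)
  PbO: 3.981·0.9990 = 3.977 pbw (target 3.977 pbw)
  CaO: 10.99·0.4818 = 5.295 pbw (target 5.294 pbw)
  SiO2: 10.99·0.5152 + 60.92·0.6321 = 44.17 pbw (target 44.17 pbw)
Mass balance on the glass: batch total minus LOI = 100.0 pbw (the Σ of target masses is 100.0 pbw; with the basis standing at 100.0 pbw — gaps are rounding artifacts).
Whole-batch sum: Σ batch = 109.3 pbw; the LOI term Σ batch·LOI equals 9.316 pbw; glass ÷ batch gives a yield of 91.48%.

Batch per 100.0 pbw glass:
  potassium carbonate: 16.90 pbw
  magnesia: 14.69 pbw
  lead monoxide: 3.981 pbw
  SrCO3: 1.841 pbw
  CaSiO3: 10.99 pbw
  talc: 60.92 pbw
Total batch = 109.3 pbw; LOI loss = 9.316 pbw; yield = 91.48%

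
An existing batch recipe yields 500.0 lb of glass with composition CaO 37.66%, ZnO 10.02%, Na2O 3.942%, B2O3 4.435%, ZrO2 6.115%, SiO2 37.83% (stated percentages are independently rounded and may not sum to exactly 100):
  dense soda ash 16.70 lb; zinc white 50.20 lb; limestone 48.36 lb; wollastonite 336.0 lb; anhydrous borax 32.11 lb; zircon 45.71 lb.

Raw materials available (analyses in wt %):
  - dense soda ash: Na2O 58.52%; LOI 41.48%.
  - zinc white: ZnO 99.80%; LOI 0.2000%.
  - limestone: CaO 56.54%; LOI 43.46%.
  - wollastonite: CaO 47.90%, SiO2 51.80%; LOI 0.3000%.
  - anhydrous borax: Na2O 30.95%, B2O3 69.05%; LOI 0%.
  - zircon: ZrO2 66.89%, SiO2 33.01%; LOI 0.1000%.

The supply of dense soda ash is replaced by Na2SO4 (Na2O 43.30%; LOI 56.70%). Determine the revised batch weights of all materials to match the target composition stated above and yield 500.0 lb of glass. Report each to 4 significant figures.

Revised batch per 500.0 lb glass:
  Na2SO4: 22.56 lb
  zinc white: 50.20 lb
  limestone: 48.36 lb
  wollastonite: 336.0 lb
  anhydrous borax: 32.11 lb
  zircon: 45.71 lb
Total batch = 534.9 lb; LOI loss = 34.96 lb

All internal work holds exact precision end to end; the intermediate values are printed rounded off to 4 significant digits when written out. A single rounding yields each reported value — the derived quantities are recomputed in exact precision (yield, six oxide percentages, totals, ignition loss, glass mass) using the weight values for 500.0 lb of glass, as they appear in the problem or the answer.
Per-oxide target masses for 500.0 lb glass:
  CaO: 37.66% × 500.0 = 188.3 lb
  ZnO: 10.02% × 500.0 = 50.10 lb
  Na2O: 3.942% × 500.0 = 19.71 lb
  B2O3: 4.435% × 500.0 = 22.18 lb
  ZrO2: 6.115% × 500.0 = 30.58 lb
  SiO2: 37.83% × 500.0 = 189.2 lb
Oxide-by-oxide audit on the weights just shown, for the quoted basis mass (each sum matches its target mass exact up to rounding of places):
  CaO: 48.36·0.5654 + 336.0·0.4790 = 188.3 lb (target 188.3 lb)
  ZnO: 50.20·0.9980 = 50.10 lb (target 50.10 lb)
  Na2O: 22.56·0.4330 + 32.11·0.3095 = 19.71 lb (target 19.71 lb)
  B2O3: 32.11·0.6905 = 22.17 lb (target 22.18 lb)
  ZrO2: 45.71·0.6689 = 30.58 lb (target 30.58 lb)
  SiO2: 336.0·0.5180 + 45.71·0.3301 = 189.1 lb (target 189.2 lb)
Consistency of the glass mass: the batch minus its LOI: 500.0 lb (the Σ of target masses is 500.0 lb; with the basis standing at 500.0 lb — deltas are rounding alone).
Batch grand total — Σ batch = 534.9 lb; ignition loss, Σ(batch × LOI) = 34.96 lb; yield, glass over the total, = 93.46%.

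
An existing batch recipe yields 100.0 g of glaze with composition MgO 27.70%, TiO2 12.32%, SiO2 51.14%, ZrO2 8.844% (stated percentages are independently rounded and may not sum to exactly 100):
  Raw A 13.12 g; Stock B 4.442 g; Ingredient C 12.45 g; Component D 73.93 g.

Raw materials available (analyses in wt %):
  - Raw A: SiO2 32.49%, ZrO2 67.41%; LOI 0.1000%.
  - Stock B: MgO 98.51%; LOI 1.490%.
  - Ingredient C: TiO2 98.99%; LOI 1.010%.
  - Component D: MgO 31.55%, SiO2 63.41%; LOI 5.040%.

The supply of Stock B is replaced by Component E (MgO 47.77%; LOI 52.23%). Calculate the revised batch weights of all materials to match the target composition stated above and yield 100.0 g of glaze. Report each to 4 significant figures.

Revised batch per 100.0 g glaze:
  Raw A: 13.12 g
  Component E: 9.160 g
  Ingredient C: 12.45 g
  Component D: 73.93 g
Total batch = 108.7 g; LOI loss = 8.649 g

All internal work holds full float precision at all times; the intermediate values are printed rounded to 4 significant digits across the worked steps — a single rounding finalizes each reported figure. Derived quantities (yield, the four compositions, net glass mass, the totals, ignition loss) are recomputed from the batch weights at 100.0 g of glass at full precision, exactly as printed in either problem or answer.
Oxide mass targets, per 100.0 g glaze:
  MgO: 27.70% × 100.0 = 27.70 g
  TiO2: 12.32% × 100.0 = 12.32 g
  SiO2: 51.14% × 100.0 = 51.14 g
  ZrO2: 8.844% × 100.0 = 8.844 g
A balance pass over the oxides, per the reported batch figures, on the stated basis (sum by sum, the targets are met within answer rounding):
  MgO: 9.160·0.4777 + 73.93·0.3155 = 27.70 g (target 27.70 g)
  TiO2: 12.45·0.9899 = 12.32 g (target 12.32 g)
  SiO2: 13.12·0.3249 + 73.93·0.6341 = 51.14 g (target 51.14 g)
  ZrO2: 13.12·0.6741 = 8.844 g (target 8.844 g)
Mass balance on the glass: batch Σ − ignition loss = 100.0 g (summing oxide targets gives 100.0 g; versus the stated basis of 100.0 g — rounding explains the deltas).
Batch grand total — Σ batch = 108.7 g; LOI removed, Σ of batch·LOI: 8.649 g; yield, glass over the total, = 92.04%.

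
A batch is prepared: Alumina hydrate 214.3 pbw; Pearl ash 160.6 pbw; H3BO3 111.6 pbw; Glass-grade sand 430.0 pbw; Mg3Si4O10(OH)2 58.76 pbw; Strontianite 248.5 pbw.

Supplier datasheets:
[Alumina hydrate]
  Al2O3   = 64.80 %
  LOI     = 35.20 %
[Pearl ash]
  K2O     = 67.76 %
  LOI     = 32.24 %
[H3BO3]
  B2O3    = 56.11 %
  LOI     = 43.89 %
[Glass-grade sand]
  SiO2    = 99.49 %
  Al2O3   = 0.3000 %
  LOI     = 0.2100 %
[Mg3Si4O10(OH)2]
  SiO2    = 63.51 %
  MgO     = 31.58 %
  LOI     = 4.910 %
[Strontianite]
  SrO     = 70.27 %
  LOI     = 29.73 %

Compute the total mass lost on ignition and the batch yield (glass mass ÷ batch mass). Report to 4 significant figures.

The intermediate values are displayed (rounded to four significant digits) within the worked lines — full float precision is maintained through every step. Each reported figure takes a single rounding — all derived quantities are re-derived at full precision (LOI, the six compositions, yield, totals, glass mass) starting from the weights on 969.9 pbw of glass, as written in the problem or the answer.
Material-by-material LOI:
  Alumina hydrate: 214.3 × 0.3520 = 75.43 pbw
  Pearl ash: 160.6 × 0.3224 = 51.78 pbw
  H3BO3: 111.6 × 0.4389 = 48.98 pbw
  Glass-grade sand: 430.0 × 0.002100 = 0.9030 pbw
  Mg3Si4O10(OH)2: 58.76 × 0.04910 = 2.885 pbw
  Strontianite: 248.5 × 0.2973 = 73.88 pbw
Total LOI = 253.9 pbw
Glass = batch − LOI = 1224 − 253.9 = 969.9 pbw

LOI loss = 253.9 pbw; glass = 969.9 pbw; yield = 79.26%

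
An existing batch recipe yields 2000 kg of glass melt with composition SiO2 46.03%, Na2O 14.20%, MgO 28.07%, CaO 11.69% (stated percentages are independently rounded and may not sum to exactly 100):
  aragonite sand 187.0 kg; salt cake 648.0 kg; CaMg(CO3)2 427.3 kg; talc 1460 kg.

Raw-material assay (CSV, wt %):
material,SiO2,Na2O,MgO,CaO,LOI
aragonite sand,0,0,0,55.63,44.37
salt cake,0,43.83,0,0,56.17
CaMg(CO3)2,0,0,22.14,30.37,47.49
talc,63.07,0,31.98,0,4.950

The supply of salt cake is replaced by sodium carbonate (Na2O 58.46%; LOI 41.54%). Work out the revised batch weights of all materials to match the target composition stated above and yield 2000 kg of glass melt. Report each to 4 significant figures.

Revised batch per 2000 kg glass melt:
  aragonite sand: 187.0 kg
  sodium carbonate: 485.8 kg
  CaMg(CO3)2: 427.3 kg
  talc: 1460 kg
Total batch = 2560 kg; LOI loss = 560.0 kg

The whole derivation maintains full float precision end to end — rounding to four significant digits applies to every working value as printed — exactly one rounding goes into every reported figure; all derived quantities (ignition loss, yield, the four compositions, glass mass, the totals) are computed from the weighed amounts at 2000 kg of glass in full float precision exactly as shown in question or answer.
The oxide mass targets at 2000 kg glass melt:
  SiO2: 46.03% × 2000 = 920.6 kg
  Na2O: 14.20% × 2000 = 284.0 kg
  MgO: 28.07% × 2000 = 561.4 kg
  CaO: 11.69% × 2000 = 233.8 kg
Oxide-by-oxide audit working from each reported weight, at the basis given (summed amounts equal target values given rounding of the digits):
  SiO2: 1460·0.6307 = 920.8 kg (target 920.6 kg)
  Na2O: 485.8·0.5846 = 284.0 kg (target 284.0 kg)
  MgO: 427.3·0.2214 + 1460·0.3198 = 561.5 kg (target 561.4 kg)
  CaO: 187.0·0.5563 + 427.3·0.3037 = 233.8 kg (target 233.8 kg)
Glass-mass sanity pass: total batch − LOI = 2000 kg (targets for the oxides total 2000 kg; the stated basis being 2000 kg — gaps are rounding artifacts).
Total batch = Σ batch = 2560 kg; Σ batch·LOI gives LOI loss = 560.0 kg; yield = glass ÷ total batch = 78.13%.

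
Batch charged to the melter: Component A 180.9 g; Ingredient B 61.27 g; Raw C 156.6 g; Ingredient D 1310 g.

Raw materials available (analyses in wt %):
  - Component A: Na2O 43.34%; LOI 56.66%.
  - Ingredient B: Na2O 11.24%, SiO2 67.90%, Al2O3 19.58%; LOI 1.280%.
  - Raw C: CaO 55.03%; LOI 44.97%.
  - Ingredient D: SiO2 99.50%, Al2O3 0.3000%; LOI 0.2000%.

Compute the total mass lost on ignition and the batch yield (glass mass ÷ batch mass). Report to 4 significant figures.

LOI loss = 176.3 g; glass = 1532 g; yield = 89.68%

Working values are printed, rounded to 4 significant figures, across the worked steps — every computation maintains exact precision in every operation — a single rounding produces every reported figure — derived quantities are re-derived from the weighed amounts for 1532 g of glass in full float precision (the totals, net glass mass, the yield, ignition loss, four oxide percentages) as set out in the problem or the answer.
LOI of each material in turn:
  Component A: 180.9 × 0.5666 = 102.5 g
  Ingredient B: 61.27 × 0.01280 = 0.7843 g
  Raw C: 156.6 × 0.4497 = 70.42 g
  Ingredient D: 1310 × 0.002000 = 2.620 g
Total LOI = 176.3 g
Glass = batch − LOI = 1709 − 176.3 = 1532 g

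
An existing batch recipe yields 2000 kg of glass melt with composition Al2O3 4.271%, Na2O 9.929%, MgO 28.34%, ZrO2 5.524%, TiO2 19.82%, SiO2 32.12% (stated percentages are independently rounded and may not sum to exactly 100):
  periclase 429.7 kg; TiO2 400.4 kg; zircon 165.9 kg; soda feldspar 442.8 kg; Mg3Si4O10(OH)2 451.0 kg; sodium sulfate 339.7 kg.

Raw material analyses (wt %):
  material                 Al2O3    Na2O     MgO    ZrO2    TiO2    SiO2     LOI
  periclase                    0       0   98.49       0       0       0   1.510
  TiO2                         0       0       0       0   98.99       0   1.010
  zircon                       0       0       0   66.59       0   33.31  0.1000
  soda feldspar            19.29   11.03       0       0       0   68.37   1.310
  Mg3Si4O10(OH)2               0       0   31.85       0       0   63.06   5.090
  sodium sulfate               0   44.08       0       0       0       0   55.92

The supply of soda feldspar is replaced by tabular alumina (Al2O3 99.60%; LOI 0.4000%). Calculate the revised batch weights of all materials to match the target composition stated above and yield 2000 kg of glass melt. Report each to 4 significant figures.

Revised batch per 2000 kg glass melt:
  periclase: 274.4 kg
  TiO2: 400.4 kg
  zircon: 165.9 kg
  tabular alumina: 85.76 kg
  Mg3Si4O10(OH)2: 931.1 kg
  sodium sulfate: 450.5 kg
Total batch = 2308 kg; LOI loss = 308.0 kg

All internal work runs at full float precision from start to finish; the intermediate values are displayed, rounded to 4 significant digits, in the printout — each reported figure takes exactly one rounding. The derived quantities are rebuilt from the weighed amounts at 2000 kg of glass in full precision (ignition loss, net glass mass, the totals, the six compositions, yield), precisely as stated by the problem or answer text.
Oxide-by-oxide targets in 2000 kg glass melt:
  Al2O3: 4.271% × 2000 = 85.42 kg
  Na2O: 9.929% × 2000 = 198.6 kg
  MgO: 28.34% × 2000 = 566.8 kg
  ZrO2: 5.524% × 2000 = 110.5 kg
  TiO2: 19.82% × 2000 = 396.4 kg
  SiO2: 32.12% × 2000 = 642.4 kg
A balance pass over the oxides, using the reported weights, for the quoted basis mass (sums match the target masses modulo rounding of the values):
  Al2O3: 85.76·0.9960 = 85.42 kg (target 85.42 kg)
  Na2O: 450.5·0.4408 = 198.6 kg (target 198.6 kg)
  MgO: 274.4·0.9849 + 931.1·0.3185 = 566.8 kg (target 566.8 kg)
  ZrO2: 165.9·0.6659 = 110.5 kg (target 110.5 kg)
  TiO2: 400.4·0.9899 = 396.4 kg (target 396.4 kg)
  SiO2: 165.9·0.3331 + 931.1·0.6306 = 642.4 kg (target 642.4 kg)
Glass mass check: the batch minus its LOI: 2000 kg (per-oxide target masses sum to 2000 kg; basis as stated: 2000 kg — rounding explains the deltas).
Total batch = Σ batch = 2308 kg; the LOI term Σ batch·LOI equals 308.0 kg; as yield: glass ÷ batch → 86.66%.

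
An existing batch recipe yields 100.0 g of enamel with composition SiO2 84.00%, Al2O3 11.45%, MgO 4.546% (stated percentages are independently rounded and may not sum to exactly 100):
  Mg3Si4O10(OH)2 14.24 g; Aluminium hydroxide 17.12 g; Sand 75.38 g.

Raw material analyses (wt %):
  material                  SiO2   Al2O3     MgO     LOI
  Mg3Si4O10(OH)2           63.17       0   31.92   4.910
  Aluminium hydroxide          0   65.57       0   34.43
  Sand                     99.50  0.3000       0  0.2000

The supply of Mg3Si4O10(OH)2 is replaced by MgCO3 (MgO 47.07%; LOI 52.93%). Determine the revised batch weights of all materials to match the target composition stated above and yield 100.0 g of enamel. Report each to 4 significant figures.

Working values appear rounded to 4 significant digits across the worked steps. The working math carries full precision from start to finish. Exactly one rounding is applied to each reported value. Derived quantities, which include LOI, net glass mass, the totals, the three compositions, the yield, are re-derived in full precision, exactly as shown in either problem or answer, from the weighed amounts on 100.0 g of glass.
Target oxide masses per 100.0 g enamel:
  SiO2: 84.00% × 100.0 = 84.00 g
  Al2O3: 11.45% × 100.0 = 11.45 g
  MgO: 4.546% × 100.0 = 4.546 g
Sums-versus-targets review with the batch weights as given, under the basis named above (target by target, the sums agree net of answer rounding effects):
  SiO2: 84.42·0.9950 = 84.00 g (target 84.00 g)
  Al2O3: 17.08·0.6557 + 84.42·0.003000 = 11.45 g (target 11.45 g)
  MgO: 9.658·0.4707 = 4.546 g (target 4.546 g)
Glass mass check: total charge less LOI = 100.0 g (targets for the oxides total 100.0 g; basis as stated: 100.0 g — differing by rounding only).
Total batch = Σ batch = 111.2 g; loss to ignition Σ batch·LOI = 11.16 g; glass ÷ batch gives a yield of 89.96%.

Revised batch per 100.0 g enamel:
  MgCO3: 9.658 g
  Aluminium hydroxide: 17.08 g
  Sand: 84.42 g
Total batch = 111.2 g; LOI loss = 11.16 g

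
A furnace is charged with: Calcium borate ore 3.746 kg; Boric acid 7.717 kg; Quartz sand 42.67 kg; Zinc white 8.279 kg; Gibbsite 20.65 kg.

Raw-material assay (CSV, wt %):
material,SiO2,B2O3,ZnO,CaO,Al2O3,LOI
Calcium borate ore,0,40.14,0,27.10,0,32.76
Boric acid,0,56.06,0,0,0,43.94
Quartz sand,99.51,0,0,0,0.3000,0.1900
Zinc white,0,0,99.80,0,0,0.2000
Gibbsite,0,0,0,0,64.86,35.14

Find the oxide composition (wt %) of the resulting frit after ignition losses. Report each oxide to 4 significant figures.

Working values are displayed with 4-significant-digit rounding when written out — the working math carries full float precision throughout. Every reported result is rounded only once — all derived quantities, which include ignition loss, net glass mass, the yield, the five compositions, totals, are recomputed in exact precision, as set out in either problem or answer, from the batch weights for 71.09 kg of glass.
Oxide masses out of the charge:
  SiO2: 42.67·0.9951 = 42.46 kg
  B2O3: 3.746·0.4014 + 7.717·0.5606 = 5.830 kg
  ZnO: 8.279·0.9980 = 8.262 kg
  CaO: 3.746·0.2710 = 1.015 kg
  Al2O3: 42.67·0.003000 + 20.65·0.6486 = 13.52 kg
LOI: 3.746·0.3276 + 7.717·0.4394 + 42.67·0.001900 + 8.279·0.002000 + 20.65·0.3514 = 11.97 kg
Glass mass = batch − LOI = 83.06 − 11.97 = 71.09 kg (= Σ oxide masses)
percent share: oxide ÷ glass, ×100

Glass mass = 71.09 kg (batch 83.06 − LOI 11.97).
Composition: SiO2 59.73%, B2O3 8.201%, ZnO 11.62%, CaO 1.428%, Al2O3 19.02%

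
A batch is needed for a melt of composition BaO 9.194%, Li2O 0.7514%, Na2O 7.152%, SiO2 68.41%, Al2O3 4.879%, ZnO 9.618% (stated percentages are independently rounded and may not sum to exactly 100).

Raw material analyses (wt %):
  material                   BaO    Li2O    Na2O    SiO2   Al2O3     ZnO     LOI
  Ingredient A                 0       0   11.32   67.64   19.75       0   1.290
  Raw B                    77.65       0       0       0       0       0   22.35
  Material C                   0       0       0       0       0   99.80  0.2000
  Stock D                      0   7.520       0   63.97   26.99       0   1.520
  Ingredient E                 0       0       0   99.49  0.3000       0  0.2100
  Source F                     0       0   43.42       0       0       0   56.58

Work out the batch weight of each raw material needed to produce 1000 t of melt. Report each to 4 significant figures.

The whole derivation maintains full float precision in all steps. Working values are displayed rounded off to 4 significant digits as written. Each reported value includes exactly one rounding — the derived quantities, which include glass mass, six oxide percentages, ignition loss, totals, the yield, are recomputed at exact precision, as given in problem or answer, from the weighed amounts at 1000 t of glass.
Per-oxide target masses for 1000 t melt:
  BaO: 9.194% × 1000 = 91.94 t
  Li2O: 0.7514% × 1000 = 7.514 t
  Na2O: 7.152% × 1000 = 71.52 t
  SiO2: 68.41% × 1000 = 684.1 t
  Al2O3: 4.879% × 1000 = 48.79 t
  ZnO: 9.618% × 1000 = 96.18 t
Per-oxide balance check on the weights just shown, on the stated basis (sum by sum, the targets are met up to rounding of the answer):
  BaO: 118.4·0.7765 = 91.94 t (target 91.94 t)
  Li2O: 99.92·0.07520 = 7.514 t (target 7.514 t)
  Na2O: 102.1·0.1132 + 138.1·0.4342 = 71.52 t (target 71.52 t)
  SiO2: 102.1·0.6764 + 99.92·0.6397 + 554.0·0.9949 = 684.2 t (target 684.1 t)
  Al2O3: 102.1·0.1975 + 99.92·0.2699 + 554.0·0.003000 = 48.80 t (target 48.79 t)
  ZnO: 96.37·0.9980 = 96.18 t (target 96.18 t)
Glass-mass closure: batch Σ − ignition loss = 1000 t (targets for the oxides total 1000 t; with the basis standing at 1000 t — gaps are rounding artifacts).
Batch grand total — Σ batch = 1109 t; Σ batch·LOI gives LOI loss = 108.8 t; yield = glass ÷ total batch = 90.19%.

Batch per 1000 t melt:
  Ingredient A: 102.1 t
  Raw B: 118.4 t
  Material C: 96.37 t
  Stock D: 99.92 t
  Ingredient E: 554.0 t
  Source F: 138.1 t
Total batch = 1109 t; LOI loss = 108.8 t; yield = 90.19%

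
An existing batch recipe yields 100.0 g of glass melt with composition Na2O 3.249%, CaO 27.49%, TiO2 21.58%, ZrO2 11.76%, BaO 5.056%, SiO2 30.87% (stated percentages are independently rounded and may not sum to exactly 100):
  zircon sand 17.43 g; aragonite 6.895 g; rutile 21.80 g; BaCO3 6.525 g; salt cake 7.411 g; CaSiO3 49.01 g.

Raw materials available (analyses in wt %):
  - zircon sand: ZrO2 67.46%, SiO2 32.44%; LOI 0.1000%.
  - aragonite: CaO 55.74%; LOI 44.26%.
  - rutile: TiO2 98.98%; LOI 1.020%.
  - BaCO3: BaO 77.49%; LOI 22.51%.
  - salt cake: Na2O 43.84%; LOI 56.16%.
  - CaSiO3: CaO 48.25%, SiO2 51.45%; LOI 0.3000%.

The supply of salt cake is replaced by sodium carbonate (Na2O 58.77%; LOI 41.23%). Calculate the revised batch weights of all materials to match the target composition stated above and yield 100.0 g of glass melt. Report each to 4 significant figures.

Rounding to 4 significant figures applies to each mid-chain value as displayed — the working math carries full precision through every step; every reported figure is rounded only once. The derived quantities are re-derived starting from the weights at 100.0 g of glass at full float precision (six oxide percentages, the totals, ignition loss, yield, net glass mass) as written in either problem or answer.
Target oxide masses per 100.0 g glass melt:
  Na2O: 3.249% × 100.0 = 3.249 g
  CaO: 27.49% × 100.0 = 27.49 g
  TiO2: 21.58% × 100.0 = 21.58 g
  ZrO2: 11.76% × 100.0 = 11.76 g
  BaO: 5.056% × 100.0 = 5.056 g
  SiO2: 30.87% × 100.0 = 30.87 g
Balance tally, oxide-wise, working from each reported weight, at the basis given (oxide sums agree with the targets exact up to rounding of places):
  Na2O: 5.528·0.5877 = 3.249 g (target 3.249 g)
  CaO: 6.895·0.5574 + 49.01·0.4825 = 27.49 g (target 27.49 g)
  TiO2: 21.80·0.9898 = 21.58 g (target 21.58 g)
  ZrO2: 17.43·0.6746 = 11.76 g (target 11.76 g)
  BaO: 6.525·0.7749 = 5.056 g (target 5.056 g)
  SiO2: 17.43·0.3244 + 49.01·0.5145 = 30.87 g (target 30.87 g)
Glass mass check: total charge less LOI = 100.0 g (the targets, summed, come to 100.0 g; stated basis 100.0 g — deltas are rounding alone).
Batch grand total — Σ batch = 107.2 g; ignition loss, Σ(batch × LOI) = 7.187 g; as yield: glass ÷ batch → 93.30%.

Revised batch per 100.0 g glass melt:
  zircon sand: 17.43 g
  aragonite: 6.895 g
  rutile: 21.80 g
  BaCO3: 6.525 g
  sodium carbonate: 5.528 g
  CaSiO3: 49.01 g
Total batch = 107.2 g; LOI loss = 7.187 g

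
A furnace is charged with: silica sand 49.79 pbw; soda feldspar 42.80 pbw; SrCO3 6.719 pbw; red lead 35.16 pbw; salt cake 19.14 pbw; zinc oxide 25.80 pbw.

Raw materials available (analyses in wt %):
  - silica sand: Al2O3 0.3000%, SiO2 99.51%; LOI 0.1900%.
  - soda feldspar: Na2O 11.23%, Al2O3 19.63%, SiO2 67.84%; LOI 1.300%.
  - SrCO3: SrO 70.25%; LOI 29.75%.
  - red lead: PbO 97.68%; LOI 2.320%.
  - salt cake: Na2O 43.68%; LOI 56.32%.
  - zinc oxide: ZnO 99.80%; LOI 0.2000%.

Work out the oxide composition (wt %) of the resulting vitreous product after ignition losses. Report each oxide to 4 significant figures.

Glass mass = 165.1 pbw (batch 179.4 − LOI 14.30).
Composition: Na2O 7.974%, PbO 20.80%, ZnO 15.59%, SrO 2.859%, Al2O3 5.179%, SiO2 47.59%

Values along the way appear rounded to four significant figures alongside each step — all internal work runs at full precision at every stage. Every reported number receives exactly one rounding — derived quantities, which include net glass mass, totals, LOI, six oxide percentages, yield, are computed in exact precision, as they appear in the problem or the answer, from the batch weights on 165.1 pbw of glass.
Oxide-by-oxide delivered mass:
  Na2O: 42.80·0.1123 + 19.14·0.4368 = 13.17 pbw
  PbO: 35.16·0.9768 = 34.34 pbw
  ZnO: 25.80·0.9980 = 25.75 pbw
  SrO: 6.719·0.7025 = 4.720 pbw
  Al2O3: 49.79·0.003000 + 42.80·0.1963 = 8.551 pbw
  SiO2: 49.79·0.9951 + 42.80·0.6784 = 78.58 pbw
LOI: 49.79·0.001900 + 42.80·0.01300 + 6.719·0.2975 + 35.16·0.02320 + 19.14·0.5632 + 25.80·0.002000 = 14.30 pbw
Glass = total batch minus LOI = 179.4 − 14.30 = 165.1 pbw (consistent with Σ oxide mass)
wt %: oxide over glass, times 100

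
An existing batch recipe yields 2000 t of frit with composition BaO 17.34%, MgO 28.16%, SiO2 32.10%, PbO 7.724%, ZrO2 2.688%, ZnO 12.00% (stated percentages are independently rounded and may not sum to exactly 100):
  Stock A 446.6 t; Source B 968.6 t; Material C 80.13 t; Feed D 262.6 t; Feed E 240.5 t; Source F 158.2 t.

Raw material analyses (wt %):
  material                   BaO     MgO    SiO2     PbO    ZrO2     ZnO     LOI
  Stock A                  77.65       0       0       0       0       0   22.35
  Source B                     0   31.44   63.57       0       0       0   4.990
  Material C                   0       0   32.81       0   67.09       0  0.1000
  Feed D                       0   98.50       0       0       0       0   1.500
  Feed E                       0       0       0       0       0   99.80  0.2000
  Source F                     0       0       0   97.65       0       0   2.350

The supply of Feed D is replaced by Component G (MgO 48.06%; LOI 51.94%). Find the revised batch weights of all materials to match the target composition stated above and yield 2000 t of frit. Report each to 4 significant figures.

Revised batch per 2000 t frit:
  Stock A: 446.6 t
  Source B: 968.6 t
  Material C: 80.13 t
  Component G: 538.3 t
  Feed E: 240.5 t
  Source F: 158.2 t
Total batch = 2432 t; LOI loss = 432.0 t

All internal work keeps exact precision throughout; the intermediate values appear, with 4-significant-digit rounding, alongside each step. A single rounding completes each reported figure; the derived quantities, which include the six compositions, ignition loss, net glass mass, the totals, the yield, are computed at full precision, exactly as shown in problem or answer, from the batch weights per 2000 t of glass.
Target masses of each oxide per 2000 t frit:
  BaO: 17.34% × 2000 = 346.8 t
  MgO: 28.16% × 2000 = 563.2 t
  SiO2: 32.10% × 2000 = 642.0 t
  PbO: 7.724% × 2000 = 154.5 t
  ZrO2: 2.688% × 2000 = 53.76 t
  ZnO: 12.00% × 2000 = 240.0 t
Oxide-by-oxide audit from the weights as reported, relative to the basis at hand (each sum matches its target mass exact up to rounding of places):
  BaO: 446.6·0.7765 = 346.8 t (target 346.8 t)
  MgO: 968.6·0.3144 + 538.3·0.4806 = 563.2 t (target 563.2 t)
  SiO2: 968.6·0.6357 + 80.13·0.3281 = 642.0 t (target 642.0 t)
  PbO: 158.2·0.9765 = 154.5 t (target 154.5 t)
  ZrO2: 80.13·0.6709 = 53.76 t (target 53.76 t)
  ZnO: 240.5·0.9980 = 240.0 t (target 240.0 t)
Glass-mass bookkeeping: total batch − LOI = 2000 t (summing oxide targets gives 2000 t; basis as stated: 2000 t — rounding explains the deltas).
Adding the batch up: Σ batch = 2432 t; loss to ignition Σ batch·LOI = 432.0 t; glass ÷ batch gives a yield of 82.24%.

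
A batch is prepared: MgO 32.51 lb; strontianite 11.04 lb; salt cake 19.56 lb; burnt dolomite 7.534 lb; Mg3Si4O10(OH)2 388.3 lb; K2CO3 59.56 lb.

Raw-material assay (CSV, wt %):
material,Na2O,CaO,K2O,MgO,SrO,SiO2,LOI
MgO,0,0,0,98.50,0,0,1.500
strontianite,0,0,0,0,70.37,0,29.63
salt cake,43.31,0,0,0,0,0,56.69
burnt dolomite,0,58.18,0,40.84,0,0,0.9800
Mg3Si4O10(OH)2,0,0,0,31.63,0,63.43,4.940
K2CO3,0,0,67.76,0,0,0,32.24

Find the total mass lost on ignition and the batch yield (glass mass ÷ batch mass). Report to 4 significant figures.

LOI loss = 53.31 lb; glass = 465.2 lb; yield = 89.72%

Full precision is maintained at all times — the intermediate values appear, rounded to four significant figures, when written out; each reported number is rounded only once — all derived quantities are computed starting from the weights for 465.2 lb of glass in exact precision (the six compositions, ignition loss, glass mass, the totals, the yield), as set out in the problem or answer text.
Each material's LOI contribution:
  MgO: 32.51 × 0.01500 = 0.4876 lb
  strontianite: 11.04 × 0.2963 = 3.271 lb
  salt cake: 19.56 × 0.5669 = 11.09 lb
  burnt dolomite: 7.534 × 0.009800 = 0.07383 lb
  Mg3Si4O10(OH)2: 388.3 × 0.04940 = 19.18 lb
  K2CO3: 59.56 × 0.3224 = 19.20 lb
Total LOI = 53.31 lb
Glass = batch − LOI = 518.5 − 53.31 = 465.2 lb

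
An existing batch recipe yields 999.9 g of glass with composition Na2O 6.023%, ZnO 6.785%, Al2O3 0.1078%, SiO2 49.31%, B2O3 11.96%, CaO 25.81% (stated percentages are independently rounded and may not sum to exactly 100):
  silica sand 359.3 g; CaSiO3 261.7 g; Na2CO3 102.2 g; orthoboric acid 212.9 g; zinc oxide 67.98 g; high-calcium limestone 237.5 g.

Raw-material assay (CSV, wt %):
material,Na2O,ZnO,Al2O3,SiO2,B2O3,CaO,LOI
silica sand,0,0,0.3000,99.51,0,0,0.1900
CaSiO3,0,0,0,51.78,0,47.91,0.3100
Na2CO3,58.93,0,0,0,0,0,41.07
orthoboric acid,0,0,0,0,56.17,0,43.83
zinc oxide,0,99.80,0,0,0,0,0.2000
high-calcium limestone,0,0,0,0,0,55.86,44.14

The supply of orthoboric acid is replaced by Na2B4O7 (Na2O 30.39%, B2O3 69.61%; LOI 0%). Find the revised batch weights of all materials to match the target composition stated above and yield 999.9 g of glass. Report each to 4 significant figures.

Revised batch per 999.9 g glass:
  silica sand: 359.3 g
  CaSiO3: 261.7 g
  Na2CO3: 13.60 g
  Na2B4O7: 171.8 g
  zinc oxide: 67.98 g
  high-calcium limestone: 237.5 g
Total batch = 1112 g; LOI loss = 112.0 g

The intermediate values are printed rounded to four significant digits in the working; the working math holds full precision at each step — each reported number takes a single rounding. All derived quantities are recomputed at full float precision (yield, ignition loss, the totals, six oxide percentages, glass mass) using the weight values for 999.9 g of glass, as given in the question or the answer.
The oxide mass targets at 999.9 g glass:
  Na2O: 6.023% × 999.9 = 60.22 g
  ZnO: 6.785% × 999.9 = 67.84 g
  Al2O3: 0.1078% × 999.9 = 1.078 g
  SiO2: 49.31% × 999.9 = 493.1 g
  B2O3: 11.96% × 999.9 = 119.6 g
  CaO: 25.81% × 999.9 = 258.1 g
A balance pass over the oxides, applying the batch weights above, versus the basis set out (summed amounts equal target values up to rounding of the answer):
  Na2O: 13.60·0.5893 + 171.8·0.3039 = 60.22 g (target 60.22 g)
  ZnO: 67.98·0.9980 = 67.84 g (target 67.84 g)
  Al2O3: 359.3·0.003000 = 1.078 g (target 1.078 g)
  SiO2: 359.3·0.9951 + 261.7·0.5178 = 493.0 g (target 493.1 g)
  B2O3: 171.8·0.6961 = 119.6 g (target 119.6 g)
  CaO: 261.7·0.4791 + 237.5·0.5586 = 258.0 g (target 258.1 g)
Auditing the glass mass value: total batch − LOI = 999.8 g (oxide target masses add up to 999.9 g; versus the stated basis of 999.9 g — a pure rounding effect).
Adding the batch up: Σ batch = 1112 g; loss to ignition Σ batch·LOI = 112.0 g; yield = glass ÷ total batch = 89.92%.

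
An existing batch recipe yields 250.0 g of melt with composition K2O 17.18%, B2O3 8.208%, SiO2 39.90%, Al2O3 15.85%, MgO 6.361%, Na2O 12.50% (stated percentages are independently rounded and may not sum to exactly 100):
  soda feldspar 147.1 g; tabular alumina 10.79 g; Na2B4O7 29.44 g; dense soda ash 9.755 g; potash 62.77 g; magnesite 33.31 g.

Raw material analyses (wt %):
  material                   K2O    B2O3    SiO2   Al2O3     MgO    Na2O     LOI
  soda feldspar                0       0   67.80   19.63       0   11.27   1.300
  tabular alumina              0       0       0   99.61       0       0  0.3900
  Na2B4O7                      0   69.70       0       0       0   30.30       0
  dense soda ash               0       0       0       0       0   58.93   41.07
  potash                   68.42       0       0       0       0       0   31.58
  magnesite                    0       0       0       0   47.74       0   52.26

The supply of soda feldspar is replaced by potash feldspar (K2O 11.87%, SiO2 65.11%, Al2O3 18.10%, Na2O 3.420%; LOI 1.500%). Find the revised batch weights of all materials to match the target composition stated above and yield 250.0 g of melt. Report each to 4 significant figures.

The working math runs at full precision through the solve. Mid-chain values are displayed rounded to 4 significant digits in the printout — exactly one rounding goes into each reported result — the derived quantities, including the six compositions, net glass mass, the yield, the totals, ignition loss, are recomputed from the weighed amounts at 250.0 g of glass in exact precision, as they appear in problem or answer.
Target oxide masses per 250.0 g melt:
  K2O: 17.18% × 250.0 = 42.95 g
  B2O3: 8.208% × 250.0 = 20.52 g
  SiO2: 39.90% × 250.0 = 99.75 g
  Al2O3: 15.85% × 250.0 = 39.62 g
  MgO: 6.361% × 250.0 = 15.90 g
  Na2O: 12.50% × 250.0 = 31.25 g
Balance tally, oxide-wise, using the reported weights, versus the basis set out (target by target, the sums agree modulo rounding of the values):
  K2O: 153.2·0.1187 + 36.20·0.6842 = 42.95 g (target 42.95 g)
  B2O3: 29.44·0.6970 = 20.52 g (target 20.52 g)
  SiO2: 153.2·0.6511 = 99.75 g (target 99.75 g)
  Al2O3: 153.2·0.1810 + 11.94·0.9961 = 39.62 g (target 39.62 g)
  MgO: 33.31·0.4774 = 15.90 g (target 15.90 g)
  Na2O: 153.2·0.03420 + 29.44·0.3030 + 29.00·0.5893 = 31.25 g (target 31.25 g)
Glass-mass sanity pass: total batch − LOI = 250.0 g (targets for the oxides total 250.0 g; basis as stated: 250.0 g — rounding explains the deltas).
Batch total: Σ batch = 293.1 g; ignition loss, Σ(batch × LOI) = 43.09 g; yield: glass divided by total = 85.30%.

Revised batch per 250.0 g melt:
  potash feldspar: 153.2 g
  tabular alumina: 11.94 g
  Na2B4O7: 29.44 g
  dense soda ash: 29.00 g
  potash: 36.20 g
  magnesite: 33.31 g
Total batch = 293.1 g; LOI loss = 43.09 g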